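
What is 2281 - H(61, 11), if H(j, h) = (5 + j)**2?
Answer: -2075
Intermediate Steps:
2281 - H(61, 11) = 2281 - (5 + 61)**2 = 2281 - 1*66**2 = 2281 - 1*4356 = 2281 - 4356 = -2075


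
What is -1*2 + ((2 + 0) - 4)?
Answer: -4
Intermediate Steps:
-1*2 + ((2 + 0) - 4) = -2 + (2 - 4) = -2 - 2 = -4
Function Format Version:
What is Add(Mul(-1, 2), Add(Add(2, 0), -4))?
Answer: -4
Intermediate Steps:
Add(Mul(-1, 2), Add(Add(2, 0), -4)) = Add(-2, Add(2, -4)) = Add(-2, -2) = -4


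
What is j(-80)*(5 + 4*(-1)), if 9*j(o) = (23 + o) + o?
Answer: -137/9 ≈ -15.222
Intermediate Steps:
j(o) = 23/9 + 2*o/9 (j(o) = ((23 + o) + o)/9 = (23 + 2*o)/9 = 23/9 + 2*o/9)
j(-80)*(5 + 4*(-1)) = (23/9 + (2/9)*(-80))*(5 + 4*(-1)) = (23/9 - 160/9)*(5 - 4) = -137/9*1 = -137/9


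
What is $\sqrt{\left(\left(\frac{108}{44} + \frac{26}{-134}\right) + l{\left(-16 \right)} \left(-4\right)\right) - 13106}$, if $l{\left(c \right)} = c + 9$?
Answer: $\frac{2 i \sqrt{1775584085}}{737} \approx 114.35 i$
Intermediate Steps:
$l{\left(c \right)} = 9 + c$
$\sqrt{\left(\left(\frac{108}{44} + \frac{26}{-134}\right) + l{\left(-16 \right)} \left(-4\right)\right) - 13106} = \sqrt{\left(\left(\frac{108}{44} + \frac{26}{-134}\right) + \left(9 - 16\right) \left(-4\right)\right) - 13106} = \sqrt{\left(\left(108 \cdot \frac{1}{44} + 26 \left(- \frac{1}{134}\right)\right) - -28\right) - 13106} = \sqrt{\left(\left(\frac{27}{11} - \frac{13}{67}\right) + 28\right) - 13106} = \sqrt{\left(\frac{1666}{737} + 28\right) - 13106} = \sqrt{\frac{22302}{737} - 13106} = \sqrt{- \frac{9636820}{737}} = \frac{2 i \sqrt{1775584085}}{737}$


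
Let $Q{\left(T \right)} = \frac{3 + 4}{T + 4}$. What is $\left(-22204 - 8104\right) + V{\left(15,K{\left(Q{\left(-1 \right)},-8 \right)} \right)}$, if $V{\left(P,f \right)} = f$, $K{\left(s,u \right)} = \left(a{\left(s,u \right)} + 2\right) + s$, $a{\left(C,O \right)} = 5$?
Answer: $- \frac{90896}{3} \approx -30299.0$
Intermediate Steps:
$Q{\left(T \right)} = \frac{7}{4 + T}$
$K{\left(s,u \right)} = 7 + s$ ($K{\left(s,u \right)} = \left(5 + 2\right) + s = 7 + s$)
$\left(-22204 - 8104\right) + V{\left(15,K{\left(Q{\left(-1 \right)},-8 \right)} \right)} = \left(-22204 - 8104\right) + \left(7 + \frac{7}{4 - 1}\right) = -30308 + \left(7 + \frac{7}{3}\right) = -30308 + \frac{28}{3} = - \frac{90896}{3}$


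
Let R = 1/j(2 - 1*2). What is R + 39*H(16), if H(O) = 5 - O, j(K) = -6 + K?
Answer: -2575/6 ≈ -429.17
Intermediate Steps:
R = -⅙ (R = 1/(-6 + (2 - 1*2)) = 1/(-6 + (2 - 2)) = 1/(-6 + 0) = 1/(-6) = -⅙ ≈ -0.16667)
R + 39*H(16) = -⅙ + 39*(5 - 1*16) = -⅙ + 39*(5 - 16) = -⅙ + 39*(-11) = -⅙ - 429 = -2575/6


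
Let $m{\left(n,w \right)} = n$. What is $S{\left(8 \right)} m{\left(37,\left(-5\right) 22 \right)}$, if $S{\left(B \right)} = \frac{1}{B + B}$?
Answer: $\frac{37}{16} \approx 2.3125$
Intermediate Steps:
$S{\left(B \right)} = \frac{1}{2 B}$
$S{\left(8 \right)} m{\left(37,\left(-5\right) 22 \right)} = \frac{1}{2 \cdot 8} \cdot 37 = \frac{1}{2} \cdot \frac{1}{8} \cdot 37 = \frac{1}{16} \cdot 37 = \frac{37}{16}$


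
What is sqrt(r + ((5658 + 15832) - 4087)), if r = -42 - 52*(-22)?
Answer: sqrt(18505) ≈ 136.03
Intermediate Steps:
r = 1102 (r = -42 + 1144 = 1102)
sqrt(r + ((5658 + 15832) - 4087)) = sqrt(1102 + ((5658 + 15832) - 4087)) = sqrt(1102 + (21490 - 4087)) = sqrt(1102 + 17403) = sqrt(18505)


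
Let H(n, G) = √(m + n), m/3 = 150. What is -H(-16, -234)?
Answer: -√434 ≈ -20.833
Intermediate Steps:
m = 450 (m = 3*150 = 450)
H(n, G) = √(450 + n)
-H(-16, -234) = -√(450 - 16) = -√434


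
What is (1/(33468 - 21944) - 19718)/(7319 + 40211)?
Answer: -227230231/547735720 ≈ -0.41485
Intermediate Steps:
(1/(33468 - 21944) - 19718)/(7319 + 40211) = (1/11524 - 19718)/47530 = (1/11524 - 19718)*(1/47530) = -227230231/11524*1/47530 = -227230231/547735720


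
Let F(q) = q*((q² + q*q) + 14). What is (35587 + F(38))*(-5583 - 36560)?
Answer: -6147104409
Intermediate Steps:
F(q) = q*(14 + 2*q²) (F(q) = q*((q² + q²) + 14) = q*(2*q² + 14) = q*(14 + 2*q²))
(35587 + F(38))*(-5583 - 36560) = (35587 + 2*38*(7 + 38²))*(-5583 - 36560) = (35587 + 2*38*(7 + 1444))*(-42143) = (35587 + 2*38*1451)*(-42143) = (35587 + 110276)*(-42143) = 145863*(-42143) = -6147104409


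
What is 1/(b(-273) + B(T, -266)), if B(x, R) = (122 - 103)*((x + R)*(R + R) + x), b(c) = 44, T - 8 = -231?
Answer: 1/4938619 ≈ 2.0249e-7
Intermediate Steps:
T = -223 (T = 8 - 231 = -223)
B(x, R) = 19*x + 38*R*(R + x) (B(x, R) = 19*((R + x)*(2*R) + x) = 19*(2*R*(R + x) + x) = 19*(x + 2*R*(R + x)) = 19*x + 38*R*(R + x))
1/(b(-273) + B(T, -266)) = 1/(44 + (19*(-223) + 38*(-266)² + 38*(-266)*(-223))) = 1/(44 + (-4237 + 38*70756 + 2254084)) = 1/(44 + (-4237 + 2688728 + 2254084)) = 1/(44 + 4938575) = 1/4938619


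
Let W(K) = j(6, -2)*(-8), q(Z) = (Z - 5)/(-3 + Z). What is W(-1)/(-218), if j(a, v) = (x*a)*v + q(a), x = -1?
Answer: 148/327 ≈ 0.45260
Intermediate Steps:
q(Z) = (-5 + Z)/(-3 + Z)
j(a, v) = (-5 + a)/(-3 + a) - a*v (j(a, v) = (-a)*v + (-5 + a)/(-3 + a) = -a*v + (-5 + a)/(-3 + a) = (-5 + a)/(-3 + a) - a*v)
W(K) = -296/3 (W(K) = ((-5 + 6 - 1*6*(-2)*(-3 + 6))/(-3 + 6))*(-8) = ((-5 + 6 - 1*6*(-2)*3)/3)*(-8) = ((-5 + 6 + 36)/3)*(-8) = ((⅓)*37)*(-8) = (37/3)*(-8) = -296/3)
W(-1)/(-218) = -296/3/(-218) = -296/3*(-1/218) = 148/327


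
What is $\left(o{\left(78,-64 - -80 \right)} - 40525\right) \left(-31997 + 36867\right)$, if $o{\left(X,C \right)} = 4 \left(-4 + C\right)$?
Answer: $-197122990$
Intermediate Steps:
$o{\left(X,C \right)} = -16 + 4 C$
$\left(o{\left(78,-64 - -80 \right)} - 40525\right) \left(-31997 + 36867\right) = \left(\left(-16 + 4 \left(-64 - -80\right)\right) - 40525\right) \left(-31997 + 36867\right) = \left(\left(-16 + 4 \left(-64 + 80\right)\right) - 40525\right) 4870 = \left(\left(-16 + 4 \cdot 16\right) - 40525\right) 4870 = \left(\left(-16 + 64\right) - 40525\right) 4870 = \left(48 - 40525\right) 4870 = \left(-40477\right) 4870 = -197122990$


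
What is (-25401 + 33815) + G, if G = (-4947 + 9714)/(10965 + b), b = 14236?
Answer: 212045981/25201 ≈ 8414.2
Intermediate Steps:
G = 4767/25201 (G = (-4947 + 9714)/(10965 + 14236) = 4767/25201 ≈ 0.18916)
(-25401 + 33815) + G = (-25401 + 33815) + 4767/25201 = 8414 + 4767/25201 = 212045981/25201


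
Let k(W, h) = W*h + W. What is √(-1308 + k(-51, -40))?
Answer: √681 ≈ 26.096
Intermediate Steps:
k(W, h) = W + W*h
√(-1308 + k(-51, -40)) = √(-1308 - 51*(1 - 40)) = √(-1308 - 51*(-39)) = √(-1308 + 1989) = √681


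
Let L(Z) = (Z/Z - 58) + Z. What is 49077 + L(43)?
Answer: 49063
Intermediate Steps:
L(Z) = -57 + Z (L(Z) = (1 - 58) + Z = -57 + Z)
49077 + L(43) = 49077 + (-57 + 43) = 49077 - 14 = 49063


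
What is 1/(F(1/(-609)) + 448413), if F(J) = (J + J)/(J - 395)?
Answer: 120278/53934218815 ≈ 2.2301e-6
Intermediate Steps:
F(J) = 2*J/(-395 + J) (F(J) = (2*J)/(-395 + J) = 2*J/(-395 + J))
1/(F(1/(-609)) + 448413) = 1/(2/(-609*(-395 + 1/(-609))) + 448413) = 1/(2*(-1/609)/(-395 - 1/609) + 448413) = 1/(2*(-1/609)/(-240556/609) + 448413) = 1/(2*(-1/609)*(-609/240556) + 448413) = 1/(1/120278 + 448413) = 1/(53934218815/120278) = 120278/53934218815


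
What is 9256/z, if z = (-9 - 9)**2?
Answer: 2314/81 ≈ 28.568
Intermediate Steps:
z = 324 (z = (-18)**2 = 324)
9256/z = 9256/324 = 9256*(1/324) = 2314/81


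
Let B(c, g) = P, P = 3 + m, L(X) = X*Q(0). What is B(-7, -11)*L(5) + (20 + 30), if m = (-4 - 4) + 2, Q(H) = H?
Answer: 50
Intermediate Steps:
m = -6 (m = -8 + 2 = -6)
L(X) = 0 (L(X) = X*0 = 0)
P = -3 (P = 3 - 6 = -3)
B(c, g) = -3
B(-7, -11)*L(5) + (20 + 30) = -3*0 + (20 + 30) = 0 + 50 = 50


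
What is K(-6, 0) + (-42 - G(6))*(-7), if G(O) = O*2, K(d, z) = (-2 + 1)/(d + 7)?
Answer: 377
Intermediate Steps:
K(d, z) = -1/(7 + d)
G(O) = 2*O
K(-6, 0) + (-42 - G(6))*(-7) = -1/(7 - 6) + (-42 - 2*6)*(-7) = -1/1 + (-42 - 1*12)*(-7) = -1*1 + (-42 - 12)*(-7) = -1 - 54*(-7) = -1 + 378 = 377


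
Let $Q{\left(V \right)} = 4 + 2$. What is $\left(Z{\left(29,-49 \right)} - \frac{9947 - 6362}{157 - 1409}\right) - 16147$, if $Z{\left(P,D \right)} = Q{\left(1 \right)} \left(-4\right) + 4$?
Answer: $- \frac{20237499}{1252} \approx -16164.0$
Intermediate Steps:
$Q{\left(V \right)} = 6$
$Z{\left(P,D \right)} = -20$ ($Z{\left(P,D \right)} = 6 \left(-4\right) + 4 = -24 + 4 = -20$)
$\left(Z{\left(29,-49 \right)} - \frac{9947 - 6362}{157 - 1409}\right) - 16147 = \left(-20 - \frac{9947 - 6362}{157 - 1409}\right) - 16147 = \left(-20 - \frac{3585}{-1252}\right) - 16147 = \left(-20 - 3585 \left(- \frac{1}{1252}\right)\right) - 16147 = \left(-20 - - \frac{3585}{1252}\right) - 16147 = \left(-20 + \frac{3585}{1252}\right) - 16147 = - \frac{21455}{1252} - 16147 = - \frac{20237499}{1252}$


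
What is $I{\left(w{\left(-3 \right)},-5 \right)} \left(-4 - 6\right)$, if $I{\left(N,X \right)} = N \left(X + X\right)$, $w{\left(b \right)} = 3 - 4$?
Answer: $-100$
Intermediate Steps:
$w{\left(b \right)} = -1$ ($w{\left(b \right)} = 3 - 4 = -1$)
$I{\left(N,X \right)} = 2 N X$ ($I{\left(N,X \right)} = N 2 X = 2 N X$)
$I{\left(w{\left(-3 \right)},-5 \right)} \left(-4 - 6\right) = 2 \left(-1\right) \left(-5\right) \left(-4 - 6\right) = 10 \left(-10\right) = -100$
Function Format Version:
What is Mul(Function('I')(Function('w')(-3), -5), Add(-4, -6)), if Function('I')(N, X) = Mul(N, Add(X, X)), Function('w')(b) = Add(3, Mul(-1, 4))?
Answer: -100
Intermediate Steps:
Function('w')(b) = -1 (Function('w')(b) = Add(3, -4) = -1)
Function('I')(N, X) = Mul(2, N, X) (Function('I')(N, X) = Mul(N, Mul(2, X)) = Mul(2, N, X))
Mul(Function('I')(Function('w')(-3), -5), Add(-4, -6)) = Mul(Mul(2, -1, -5), Add(-4, -6)) = Mul(10, -10) = -100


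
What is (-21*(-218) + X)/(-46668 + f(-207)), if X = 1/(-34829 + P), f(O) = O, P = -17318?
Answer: -47745793/488878125 ≈ -0.097664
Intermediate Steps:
X = -1/52147 (X = 1/(-34829 - 17318) = 1/(-52147) = -1/52147 ≈ -1.9177e-5)
(-21*(-218) + X)/(-46668 + f(-207)) = (-21*(-218) - 1/52147)/(-46668 - 207) = (4578 - 1/52147)/(-46875) = (238728965/52147)*(-1/46875) = -47745793/488878125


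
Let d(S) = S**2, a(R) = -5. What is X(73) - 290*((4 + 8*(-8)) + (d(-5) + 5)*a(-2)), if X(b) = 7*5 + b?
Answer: 61008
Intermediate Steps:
X(b) = 35 + b
X(73) - 290*((4 + 8*(-8)) + (d(-5) + 5)*a(-2)) = (35 + 73) - 290*((4 + 8*(-8)) + ((-5)**2 + 5)*(-5)) = 108 - 290*((4 - 64) + (25 + 5)*(-5)) = 108 - 290*(-60 + 30*(-5)) = 108 - 290*(-60 - 150) = 108 - 290*(-210) = 108 + 60900 = 61008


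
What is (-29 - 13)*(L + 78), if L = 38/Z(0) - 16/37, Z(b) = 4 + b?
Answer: -135303/37 ≈ -3656.8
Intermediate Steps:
L = 671/74 (L = 38/(4 + 0) - 16/37 = 38/4 - 16*1/37 = 38*(¼) - 16/37 = 19/2 - 16/37 = 671/74 ≈ 9.0676)
(-29 - 13)*(L + 78) = (-29 - 13)*(671/74 + 78) = -42*6443/74 = -135303/37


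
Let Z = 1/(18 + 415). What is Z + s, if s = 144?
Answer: 62353/433 ≈ 144.00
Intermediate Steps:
Z = 1/433 ≈ 0.0023095
Z + s = 1/433 + 144 = 62353/433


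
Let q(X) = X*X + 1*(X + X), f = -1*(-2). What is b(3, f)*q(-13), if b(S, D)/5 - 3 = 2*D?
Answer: 5005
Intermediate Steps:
f = 2
q(X) = X² + 2*X (q(X) = X² + 1*(2*X) = X² + 2*X)
b(S, D) = 15 + 10*D (b(S, D) = 15 + 5*(2*D) = 15 + 10*D)
b(3, f)*q(-13) = (15 + 10*2)*(-13*(2 - 13)) = (15 + 20)*(-13*(-11)) = 35*143 = 5005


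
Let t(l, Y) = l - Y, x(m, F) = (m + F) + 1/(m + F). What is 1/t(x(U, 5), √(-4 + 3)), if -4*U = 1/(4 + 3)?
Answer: 78248660/419358689 + 15147664*I/419358689 ≈ 0.18659 + 0.036121*I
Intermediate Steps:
U = -1/28 (U = -1/(4*(4 + 3)) = -¼/7 = -¼*⅐ = -1/28 ≈ -0.035714)
x(m, F) = F + m + 1/(F + m) (x(m, F) = (F + m) + 1/(F + m) = F + m + 1/(F + m))
1/t(x(U, 5), √(-4 + 3)) = 1/((1 + 5² + (-1/28)² + 2*5*(-1/28))/(5 - 1/28) - √(-4 + 3)) = 1/((1 + 25 + 1/784 - 5/14)/(139/28) - √(-1)) = 1/((28/139)*(20105/784) - I) = 1/(20105/3892 - I) = 15147664*(20105/3892 + I)/419358689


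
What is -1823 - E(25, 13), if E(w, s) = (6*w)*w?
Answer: -5573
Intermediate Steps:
E(w, s) = 6*w²
-1823 - E(25, 13) = -1823 - 6*25² = -1823 - 6*625 = -1823 - 1*3750 = -1823 - 3750 = -5573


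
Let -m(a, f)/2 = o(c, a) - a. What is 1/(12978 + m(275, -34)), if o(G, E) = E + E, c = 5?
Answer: 1/12428 ≈ 8.0463e-5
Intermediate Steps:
o(G, E) = 2*E
m(a, f) = -2*a (m(a, f) = -2*(2*a - a) = -2*a)
1/(12978 + m(275, -34)) = 1/(12978 - 2*275) = 1/(12978 - 550) = 1/12428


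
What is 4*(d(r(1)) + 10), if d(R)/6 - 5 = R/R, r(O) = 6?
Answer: 184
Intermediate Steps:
d(R) = 36 (d(R) = 30 + 6*(R/R) = 30 + 6*1 = 30 + 6 = 36)
4*(d(r(1)) + 10) = 4*(36 + 10) = 4*46 = 184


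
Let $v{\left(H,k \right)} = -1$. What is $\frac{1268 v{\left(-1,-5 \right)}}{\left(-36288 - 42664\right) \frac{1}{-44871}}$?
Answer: $- \frac{14224107}{19738} \approx -720.65$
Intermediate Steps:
$\frac{1268 v{\left(-1,-5 \right)}}{\left(-36288 - 42664\right) \frac{1}{-44871}} = \frac{1268 \left(-1\right)}{\left(-36288 - 42664\right) \frac{1}{-44871}} = - \frac{1268}{\left(-36288 - 42664\right) \left(- \frac{1}{44871}\right)} = - \frac{1268}{\left(-78952\right) \left(- \frac{1}{44871}\right)} = - \frac{1268}{\frac{78952}{44871}} = \left(-1268\right) \frac{44871}{78952} = - \frac{14224107}{19738}$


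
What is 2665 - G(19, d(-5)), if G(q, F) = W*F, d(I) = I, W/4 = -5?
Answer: 2565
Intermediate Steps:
W = -20 (W = 4*(-5) = -20)
G(q, F) = -20*F
2665 - G(19, d(-5)) = 2665 - (-20)*(-5) = 2665 - 1*100 = 2665 - 100 = 2565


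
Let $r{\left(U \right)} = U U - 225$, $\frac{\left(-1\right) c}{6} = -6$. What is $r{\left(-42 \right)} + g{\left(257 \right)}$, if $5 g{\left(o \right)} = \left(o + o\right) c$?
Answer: $\frac{26199}{5} \approx 5239.8$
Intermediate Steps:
$c = 36$ ($c = \left(-6\right) \left(-6\right) = 36$)
$g{\left(o \right)} = \frac{72 o}{5}$ ($g{\left(o \right)} = \frac{\left(o + o\right) 36}{5} = \frac{2 o 36}{5} = \frac{72 o}{5}$)
$r{\left(U \right)} = -225 + U^{2}$ ($r{\left(U \right)} = U^{2} - 225 = -225 + U^{2}$)
$r{\left(-42 \right)} + g{\left(257 \right)} = \left(-225 + \left(-42\right)^{2}\right) + \frac{72}{5} \cdot 257 = \left(-225 + 1764\right) + \frac{18504}{5} = 1539 + \frac{18504}{5} = \frac{26199}{5}$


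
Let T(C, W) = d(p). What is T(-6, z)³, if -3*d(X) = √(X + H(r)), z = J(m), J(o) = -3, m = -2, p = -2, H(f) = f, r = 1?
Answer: I/27 ≈ 0.037037*I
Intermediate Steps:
z = -3
d(X) = -√(1 + X)/3 (d(X) = -√(X + 1)/3 = -√(1 + X)/3)
T(C, W) = -I/3 (T(C, W) = -√(1 - 2)/3 = -I/3)
T(-6, z)³ = (-I/3)³ = I/27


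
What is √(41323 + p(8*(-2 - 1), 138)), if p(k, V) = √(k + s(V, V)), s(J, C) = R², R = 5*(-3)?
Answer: √(41323 + √201) ≈ 203.32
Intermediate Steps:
R = -15
s(J, C) = 225 (s(J, C) = (-15)² = 225)
p(k, V) = √(225 + k) (p(k, V) = √(k + 225) = √(225 + k))
√(41323 + p(8*(-2 - 1), 138)) = √(41323 + √(225 + 8*(-2 - 1))) = √(41323 + √(225 + 8*(-3))) = √(41323 + √(225 - 24)) = √(41323 + √201)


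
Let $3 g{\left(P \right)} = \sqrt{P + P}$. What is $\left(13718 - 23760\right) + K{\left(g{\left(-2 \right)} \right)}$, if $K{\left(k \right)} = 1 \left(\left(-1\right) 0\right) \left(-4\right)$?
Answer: $-10042$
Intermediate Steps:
$g{\left(P \right)} = \frac{\sqrt{2} \sqrt{P}}{3}$ ($g{\left(P \right)} = \frac{\sqrt{P + P}}{3} = \frac{\sqrt{2 P}}{3} = \frac{\sqrt{2} \sqrt{P}}{3}$)
$K{\left(k \right)} = 0$ ($K{\left(k \right)} = 1 \cdot 0 \left(-4\right) = 0 \left(-4\right) = 0$)
$\left(13718 - 23760\right) + K{\left(g{\left(-2 \right)} \right)} = \left(13718 - 23760\right) + 0 = -10042 + 0 = -10042$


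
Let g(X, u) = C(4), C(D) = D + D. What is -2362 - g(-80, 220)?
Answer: -2370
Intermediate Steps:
C(D) = 2*D
g(X, u) = 8 (g(X, u) = 2*4 = 8)
-2362 - g(-80, 220) = -2362 - 1*8 = -2362 - 8 = -2370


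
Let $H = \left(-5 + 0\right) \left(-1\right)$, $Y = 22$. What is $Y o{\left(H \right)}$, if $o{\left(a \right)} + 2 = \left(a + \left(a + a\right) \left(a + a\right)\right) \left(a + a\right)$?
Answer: $23056$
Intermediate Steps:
$H = 5$ ($H = \left(-5\right) \left(-1\right) = 5$)
$o{\left(a \right)} = -2 + 2 a \left(a + 4 a^{2}\right)$ ($o{\left(a \right)} = -2 + \left(a + \left(a + a\right) \left(a + a\right)\right) \left(a + a\right) = -2 + \left(a + 2 a 2 a\right) 2 a = -2 + \left(a + 4 a^{2}\right) 2 a = -2 + 2 a \left(a + 4 a^{2}\right)$)
$Y o{\left(H \right)} = 22 \left(-2 + 2 \cdot 5^{2} + 8 \cdot 5^{3}\right) = 22 \left(-2 + 2 \cdot 25 + 8 \cdot 125\right) = 22 \left(-2 + 50 + 1000\right) = 22 \cdot 1048 = 23056$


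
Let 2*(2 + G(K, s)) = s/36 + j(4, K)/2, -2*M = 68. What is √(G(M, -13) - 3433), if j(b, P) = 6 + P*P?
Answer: I*√452834/12 ≈ 56.077*I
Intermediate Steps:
M = -34 (M = -½*68 = -34)
j(b, P) = 6 + P²
G(K, s) = -½ + K²/4 + s/72 (G(K, s) = -2 + (s/36 + (6 + K²)/2)/2 = -2 + (s*(1/36) + (6 + K²)*(½))/2 = -2 + (s/36 + (3 + K²/2))/2 = -2 + (3 + K²/2 + s/36)/2 = -2 + (3/2 + K²/4 + s/72) = -½ + K²/4 + s/72)
√(G(M, -13) - 3433) = √((-½ + (¼)*(-34)² + (1/72)*(-13)) - 3433) = √((-½ + (¼)*1156 - 13/72) - 3433) = √((-½ + 289 - 13/72) - 3433) = √(20759/72 - 3433) = √(-226417/72) = I*√452834/12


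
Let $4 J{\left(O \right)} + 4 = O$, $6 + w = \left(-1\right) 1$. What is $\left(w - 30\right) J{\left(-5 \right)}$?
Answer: $\frac{333}{4} \approx 83.25$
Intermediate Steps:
$w = -7$ ($w = -6 - 1 = -7$)
$J{\left(O \right)} = -1 + \frac{O}{4}$
$\left(w - 30\right) J{\left(-5 \right)} = \left(-7 - 30\right) \left(-1 + \frac{1}{4} \left(-5\right)\right) = \left(-7 - 30\right) \left(-1 - \frac{5}{4}\right) = \left(-37\right) \left(- \frac{9}{4}\right) = \frac{333}{4}$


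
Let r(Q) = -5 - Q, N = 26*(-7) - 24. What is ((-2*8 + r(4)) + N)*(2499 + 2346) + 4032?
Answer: -1115163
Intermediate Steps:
N = -206 (N = -182 - 24 = -206)
((-2*8 + r(4)) + N)*(2499 + 2346) + 4032 = ((-2*8 + (-5 - 1*4)) - 206)*(2499 + 2346) + 4032 = ((-16 + (-5 - 4)) - 206)*4845 + 4032 = ((-16 - 9) - 206)*4845 + 4032 = (-25 - 206)*4845 + 4032 = -231*4845 + 4032 = -1119195 + 4032 = -1115163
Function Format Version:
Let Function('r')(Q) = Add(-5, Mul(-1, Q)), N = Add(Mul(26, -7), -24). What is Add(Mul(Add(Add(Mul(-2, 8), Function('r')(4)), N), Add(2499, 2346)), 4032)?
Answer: -1115163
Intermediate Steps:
N = -206 (N = Add(-182, -24) = -206)
Add(Mul(Add(Add(Mul(-2, 8), Function('r')(4)), N), Add(2499, 2346)), 4032) = Add(Mul(Add(Add(Mul(-2, 8), Add(-5, Mul(-1, 4))), -206), Add(2499, 2346)), 4032) = Add(Mul(Add(Add(-16, Add(-5, -4)), -206), 4845), 4032) = Add(Mul(Add(Add(-16, -9), -206), 4845), 4032) = Add(Mul(Add(-25, -206), 4845), 4032) = Add(Mul(-231, 4845), 4032) = Add(-1119195, 4032) = -1115163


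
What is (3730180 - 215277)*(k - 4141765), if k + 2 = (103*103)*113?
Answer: -10344183783850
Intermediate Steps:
k = 1198815 (k = -2 + (103*103)*113 = -2 + 10609*113 = -2 + 1198817 = 1198815)
(3730180 - 215277)*(k - 4141765) = (3730180 - 215277)*(1198815 - 4141765) = 3514903*(-2942950) = -10344183783850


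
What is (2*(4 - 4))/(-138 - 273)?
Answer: 0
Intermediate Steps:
(2*(4 - 4))/(-138 - 273) = (2*0)/(-411) = -1/411*0 = 0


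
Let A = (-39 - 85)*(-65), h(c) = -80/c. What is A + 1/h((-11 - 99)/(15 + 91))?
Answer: 6834891/848 ≈ 8060.0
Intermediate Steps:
A = 8060 (A = -124*(-65) = 8060)
A + 1/h((-11 - 99)/(15 + 91)) = 8060 + 1/(-80*(15 + 91)/(-11 - 99)) = 8060 + 1/(-80/((-110/106))) = 8060 + 1/(-80/((-110*1/106))) = 8060 + 1/(-80/(-55/53)) = 8060 + 1/(-80*(-53/55)) = 8060 + 1/(848/11) = 8060 + 11/848 = 6834891/848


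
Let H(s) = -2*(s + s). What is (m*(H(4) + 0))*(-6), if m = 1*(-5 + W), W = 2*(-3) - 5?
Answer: -1536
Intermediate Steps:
H(s) = -4*s
W = -11 (W = -6 - 5 = -11)
m = -16 (m = 1*(-5 - 11) = 1*(-16) = -16)
(m*(H(4) + 0))*(-6) = -16*(-4*4 + 0)*(-6) = -16*(-16 + 0)*(-6) = -16*(-16)*(-6) = 256*(-6) = -1536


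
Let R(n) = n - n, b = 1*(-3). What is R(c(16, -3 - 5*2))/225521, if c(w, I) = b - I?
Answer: 0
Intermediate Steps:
b = -3
c(w, I) = -3 - I
R(n) = 0
R(c(16, -3 - 5*2))/225521 = 0/225521 = 0*(1/225521) = 0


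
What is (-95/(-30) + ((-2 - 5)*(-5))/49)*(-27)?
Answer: -1467/14 ≈ -104.79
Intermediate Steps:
(-95/(-30) + ((-2 - 5)*(-5))/49)*(-27) = (-95*(-1/30) - 7*(-5)*(1/49))*(-27) = (19/6 + 35*(1/49))*(-27) = (19/6 + 5/7)*(-27) = (163/42)*(-27) = -1467/14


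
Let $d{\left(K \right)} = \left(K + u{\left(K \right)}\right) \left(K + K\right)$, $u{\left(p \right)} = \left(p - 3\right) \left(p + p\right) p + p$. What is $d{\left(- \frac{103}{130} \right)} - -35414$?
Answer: $\frac{2529366141511}{71402500} \approx 35424.0$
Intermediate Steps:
$u{\left(p \right)} = p + 2 p^{2} \left(-3 + p\right)$ ($u{\left(p \right)} = \left(-3 + p\right) 2 p p + p = 2 p \left(-3 + p\right) p + p = 2 p^{2} \left(-3 + p\right) + p = p + 2 p^{2} \left(-3 + p\right)$)
$d{\left(K \right)} = 2 K \left(K + K \left(1 - 6 K + 2 K^{2}\right)\right)$ ($d{\left(K \right)} = \left(K + K \left(1 - 6 K + 2 K^{2}\right)\right) \left(K + K\right) = \left(K + K \left(1 - 6 K + 2 K^{2}\right)\right) 2 K = 2 K \left(K + K \left(1 - 6 K + 2 K^{2}\right)\right)$)
$d{\left(- \frac{103}{130} \right)} - -35414 = 4 \left(- \frac{103}{130}\right)^{2} \left(1 + \left(- \frac{103}{130}\right)^{2} - 3 \left(- \frac{103}{130}\right)\right) - -35414 = 4 \left(\left(-103\right) \frac{1}{130}\right)^{2} \left(1 + \left(\left(-103\right) \frac{1}{130}\right)^{2} - 3 \left(\left(-103\right) \frac{1}{130}\right)\right) + 35414 = 4 \left(- \frac{103}{130}\right)^{2} \left(1 + \left(- \frac{103}{130}\right)^{2} - - \frac{309}{130}\right) + 35414 = 4 \cdot \frac{10609}{16900} \left(1 + \frac{10609}{16900} + \frac{309}{130}\right) + 35414 = 4 \cdot \frac{10609}{16900} \cdot \frac{67679}{16900} + 35414 = \frac{718006511}{71402500} + 35414 = \frac{2529366141511}{71402500}$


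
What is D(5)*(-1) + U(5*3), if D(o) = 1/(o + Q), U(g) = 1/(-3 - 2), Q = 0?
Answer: -⅖ ≈ -0.40000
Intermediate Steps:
U(g) = -⅕ (U(g) = 1/(-5) = -⅕)
D(o) = 1/o (D(o) = 1/(o + 0) = 1/o)
D(5)*(-1) + U(5*3) = -1/5 - ⅕ = (⅕)*(-1) - ⅕ = -⅕ - ⅕ = -⅖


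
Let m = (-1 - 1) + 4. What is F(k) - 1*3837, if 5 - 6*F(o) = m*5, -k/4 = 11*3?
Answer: -23027/6 ≈ -3837.8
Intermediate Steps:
k = -132 (k = -44*3 = -4*33 = -132)
m = 2 (m = -2 + 4 = 2)
F(o) = -⅚ (F(o) = ⅚ - 5/3 = -⅚)
F(k) - 1*3837 = -⅚ - 1*3837 = -⅚ - 3837 = -23027/6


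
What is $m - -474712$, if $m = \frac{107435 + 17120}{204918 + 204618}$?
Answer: $\frac{194411778187}{409536} \approx 4.7471 \cdot 10^{5}$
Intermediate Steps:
$m = \frac{124555}{409536} \approx 0.30414$
$m - -474712 = \frac{124555}{409536} - -474712 = \frac{124555}{409536} + 474712 = \frac{194411778187}{409536}$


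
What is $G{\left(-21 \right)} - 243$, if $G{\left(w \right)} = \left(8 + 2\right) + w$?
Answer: $-254$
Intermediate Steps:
$G{\left(w \right)} = 10 + w$
$G{\left(-21 \right)} - 243 = \left(10 - 21\right) - 243 = -11 - 243 = -254$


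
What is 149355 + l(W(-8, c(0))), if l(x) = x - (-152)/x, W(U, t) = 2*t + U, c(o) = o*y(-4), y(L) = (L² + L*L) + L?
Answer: 149328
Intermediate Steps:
y(L) = L + 2*L² (y(L) = (L² + L²) + L = 2*L² + L = L + 2*L²)
c(o) = 28*o (c(o) = o*(-4*(1 + 2*(-4))) = o*(-4*(1 - 8)) = o*(-4*(-7)) = o*28 = 28*o)
W(U, t) = U + 2*t
l(x) = x + 152/x
149355 + l(W(-8, c(0))) = 149355 + ((-8 + 2*(28*0)) + 152/(-8 + 2*(28*0))) = 149355 + ((-8 + 2*0) + 152/(-8 + 2*0)) = 149355 + ((-8 + 0) + 152/(-8 + 0)) = 149355 + (-8 + 152/(-8)) = 149355 + (-8 + 152*(-⅛)) = 149355 + (-8 - 19) = 149355 - 27 = 149328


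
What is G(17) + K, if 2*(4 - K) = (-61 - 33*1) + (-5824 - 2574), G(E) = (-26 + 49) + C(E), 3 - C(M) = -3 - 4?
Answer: 4283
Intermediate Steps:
C(M) = 10 (C(M) = 3 - (-3 - 4) = 3 - 1*(-7) = 3 + 7 = 10)
G(E) = 33 (G(E) = (-26 + 49) + 10 = 23 + 10 = 33)
K = 4250 (K = 4 - ((-61 - 33*1) + (-5824 - 2574))/2 = 4 - ((-61 - 33) - 8398)/2 = 4 - (-94 - 8398)/2 = 4 - ½*(-8492) = 4 + 4246 = 4250)
G(17) + K = 33 + 4250 = 4283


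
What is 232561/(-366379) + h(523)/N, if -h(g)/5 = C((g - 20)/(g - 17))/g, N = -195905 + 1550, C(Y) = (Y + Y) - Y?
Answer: -2392295216861941/3768846869329542 ≈ -0.63476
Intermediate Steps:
C(Y) = Y (C(Y) = 2*Y - Y = Y)
N = -194355
h(g) = -5*(-20 + g)/(g*(-17 + g)) (h(g) = -5*(g - 20)/(g - 17)/g = -5*(-20 + g)/(-17 + g)/g = -5*(-20 + g)/(g*(-17 + g)))
232561/(-366379) + h(523)/N = 232561/(-366379) + (5*(20 - 1*523)/(523*(-17 + 523)))/(-194355) = 232561*(-1/366379) + (5*(1/523)*(20 - 523)/506)*(-1/194355) = -232561/366379 + (5*(1/523)*(1/506)*(-503))*(-1/194355) = -232561/366379 - 2515/264638*(-1/194355) = -232561/366379 + 503/10286743698 = -2392295216861941/3768846869329542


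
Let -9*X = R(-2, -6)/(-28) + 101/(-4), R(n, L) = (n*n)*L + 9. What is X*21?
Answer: 173/3 ≈ 57.667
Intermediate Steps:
R(n, L) = 9 + L*n² (R(n, L) = n²*L + 9 = L*n² + 9 = 9 + L*n²)
X = 173/63 (X = -((9 - 6*(-2)²)/(-28) + 101/(-4))/9 = -((9 - 6*4)*(-1/28) + 101*(-¼))/9 = -((9 - 24)*(-1/28) - 101/4)/9 = -(-15*(-1/28) - 101/4)/9 = -(15/28 - 101/4)/9 = -⅑*(-173/7) = 173/63 ≈ 2.7460)
X*21 = (173/63)*21 = 173/3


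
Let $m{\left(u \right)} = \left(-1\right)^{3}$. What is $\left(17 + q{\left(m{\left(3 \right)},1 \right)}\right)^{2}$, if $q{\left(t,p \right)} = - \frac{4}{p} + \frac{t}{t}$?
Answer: $196$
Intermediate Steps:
$m{\left(u \right)} = -1$
$q{\left(t,p \right)} = 1 - \frac{4}{p}$ ($q{\left(t,p \right)} = - \frac{4}{p} + 1 = 1 - \frac{4}{p}$)
$\left(17 + q{\left(m{\left(3 \right)},1 \right)}\right)^{2} = \left(17 + \frac{-4 + 1}{1}\right)^{2} = \left(17 + 1 \left(-3\right)\right)^{2} = \left(17 - 3\right)^{2} = 14^{2} = 196$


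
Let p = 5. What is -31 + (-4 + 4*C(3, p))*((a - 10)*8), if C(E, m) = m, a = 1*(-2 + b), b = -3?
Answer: -1951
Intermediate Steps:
a = -5 (a = 1*(-2 - 3) = 1*(-5) = -5)
-31 + (-4 + 4*C(3, p))*((a - 10)*8) = -31 + (-4 + 4*5)*((-5 - 10)*8) = -31 + (-4 + 20)*(-15*8) = -31 + 16*(-120) = -31 - 1920 = -1951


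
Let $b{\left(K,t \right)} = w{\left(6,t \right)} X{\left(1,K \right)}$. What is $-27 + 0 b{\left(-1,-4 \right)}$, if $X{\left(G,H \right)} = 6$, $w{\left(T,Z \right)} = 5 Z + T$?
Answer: $-27$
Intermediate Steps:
$w{\left(T,Z \right)} = T + 5 Z$
$b{\left(K,t \right)} = 36 + 30 t$ ($b{\left(K,t \right)} = \left(6 + 5 t\right) 6 = 36 + 30 t$)
$-27 + 0 b{\left(-1,-4 \right)} = -27 + 0 \left(36 + 30 \left(-4\right)\right) = -27 + 0 \left(36 - 120\right) = -27 + 0 \left(-84\right) = -27 + 0 = -27$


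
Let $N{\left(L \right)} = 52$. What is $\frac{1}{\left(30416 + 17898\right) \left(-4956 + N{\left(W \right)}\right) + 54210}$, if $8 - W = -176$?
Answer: $- \frac{1}{236877646} \approx -4.2216 \cdot 10^{-9}$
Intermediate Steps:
$W = 184$ ($W = 8 - -176 = 8 + 176 = 184$)
$\frac{1}{\left(30416 + 17898\right) \left(-4956 + N{\left(W \right)}\right) + 54210} = \frac{1}{\left(30416 + 17898\right) \left(-4956 + 52\right) + 54210} = \frac{1}{48314 \left(-4904\right) + 54210} = \frac{1}{-236931856 + 54210} = \frac{1}{-236877646} = - \frac{1}{236877646}$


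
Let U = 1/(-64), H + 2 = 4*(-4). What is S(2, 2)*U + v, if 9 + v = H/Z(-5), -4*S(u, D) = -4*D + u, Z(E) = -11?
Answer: -10401/1408 ≈ -7.3871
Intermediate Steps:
S(u, D) = D - u/4 (S(u, D) = -(-4*D + u)/4 = -(u - 4*D)/4 = D - u/4)
H = -18 (H = -2 + 4*(-4) = -2 - 16 = -18)
U = -1/64 ≈ -0.015625
v = -81/11 (v = -9 - 18/(-11) = -9 - 18*(-1/11) = -9 + 18/11 = -81/11 ≈ -7.3636)
S(2, 2)*U + v = (2 - ¼*2)*(-1/64) - 81/11 = (2 - ½)*(-1/64) - 81/11 = (3/2)*(-1/64) - 81/11 = -3/128 - 81/11 = -10401/1408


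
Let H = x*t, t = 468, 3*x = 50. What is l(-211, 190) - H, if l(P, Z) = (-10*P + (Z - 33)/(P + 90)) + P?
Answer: -714178/121 ≈ -5902.3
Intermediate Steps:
x = 50/3 (x = (⅓)*50 = 50/3 ≈ 16.667)
l(P, Z) = -9*P + (-33 + Z)/(90 + P) (l(P, Z) = (-10*P + (-33 + Z)/(90 + P)) + P = -9*P + (-33 + Z)/(90 + P))
H = 7800 (H = (50/3)*468 = 7800)
l(-211, 190) - H = (-33 + 190 - 810*(-211) - 9*(-211)²)/(90 - 211) - 1*7800 = (-33 + 190 + 170910 - 9*44521)/(-121) - 7800 = -(-33 + 190 + 170910 - 400689)/121 - 7800 = -1/121*(-229622) - 7800 = 229622/121 - 7800 = -714178/121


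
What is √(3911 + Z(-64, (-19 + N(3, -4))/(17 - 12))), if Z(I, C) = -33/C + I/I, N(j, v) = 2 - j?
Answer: √15681/2 ≈ 62.612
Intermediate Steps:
Z(I, C) = 1 - 33/C (Z(I, C) = -33/C + 1 = 1 - 33/C)
√(3911 + Z(-64, (-19 + N(3, -4))/(17 - 12))) = √(3911 + (-33 + (-19 + (2 - 1*3))/(17 - 12))/(((-19 + (2 - 1*3))/(17 - 12)))) = √(3911 + (-33 + (-19 + (2 - 3))/5)/(((-19 + (2 - 3))/5))) = √(3911 + (-33 + (-19 - 1)*(⅕))/(((-19 - 1)*(⅕)))) = √(3911 + (-33 - 20*⅕)/((-20*⅕))) = √(3911 + (-33 - 4)/(-4)) = √(3911 - ¼*(-37)) = √(3911 + 37/4) = √(15681/4) = √15681/2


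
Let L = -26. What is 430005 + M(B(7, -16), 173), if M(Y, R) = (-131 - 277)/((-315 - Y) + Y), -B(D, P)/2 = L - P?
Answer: 45150661/105 ≈ 4.3001e+5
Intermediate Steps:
B(D, P) = 52 + 2*P (B(D, P) = -2*(-26 - P) = 52 + 2*P)
M(Y, R) = 136/105 (M(Y, R) = -408/(-315) = -408*(-1/315) = 136/105)
430005 + M(B(7, -16), 173) = 430005 + 136/105 = 45150661/105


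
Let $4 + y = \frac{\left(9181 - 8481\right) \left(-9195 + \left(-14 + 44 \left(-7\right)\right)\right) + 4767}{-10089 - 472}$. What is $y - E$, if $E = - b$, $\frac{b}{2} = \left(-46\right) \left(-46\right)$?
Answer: $\frac{51309041}{10561} \approx 4858.4$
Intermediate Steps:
$b = 4232$ ($b = 2 \left(\left(-46\right) \left(-46\right)\right) = 2 \cdot 2116 = 4232$)
$E = -4232$ ($E = \left(-1\right) 4232 = -4232$)
$y = \frac{6614889}{10561}$ ($y = -4 + \frac{\left(9181 - 8481\right) \left(-9195 + \left(-14 + 44 \left(-7\right)\right)\right) + 4767}{-10089 - 472} = -4 + \frac{700 \left(-9195 - 322\right) + 4767}{-10561} = -4 + \left(700 \left(-9195 - 322\right) + 4767\right) \left(- \frac{1}{10561}\right) = -4 + \left(700 \left(-9517\right) + 4767\right) \left(- \frac{1}{10561}\right) = -4 + \left(-6661900 + 4767\right) \left(- \frac{1}{10561}\right) = -4 - - \frac{6657133}{10561} = -4 + \frac{6657133}{10561} = \frac{6614889}{10561} \approx 626.35$)
$y - E = \frac{6614889}{10561} - -4232 = \frac{6614889}{10561} + 4232 = \frac{51309041}{10561}$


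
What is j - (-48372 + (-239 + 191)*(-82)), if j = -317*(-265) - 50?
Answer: 128391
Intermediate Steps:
j = 83955 (j = 84005 - 50 = 83955)
j - (-48372 + (-239 + 191)*(-82)) = 83955 - (-48372 + (-239 + 191)*(-82)) = 83955 - (-48372 - 48*(-82)) = 83955 - (-48372 + 3936) = 83955 - 1*(-44436) = 83955 + 44436 = 128391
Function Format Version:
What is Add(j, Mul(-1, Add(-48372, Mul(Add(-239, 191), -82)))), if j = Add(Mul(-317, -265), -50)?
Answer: 128391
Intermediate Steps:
j = 83955 (j = Add(84005, -50) = 83955)
Add(j, Mul(-1, Add(-48372, Mul(Add(-239, 191), -82)))) = Add(83955, Mul(-1, Add(-48372, Mul(Add(-239, 191), -82)))) = Add(83955, Mul(-1, Add(-48372, Mul(-48, -82)))) = Add(83955, Mul(-1, Add(-48372, 3936))) = Add(83955, Mul(-1, -44436)) = Add(83955, 44436) = 128391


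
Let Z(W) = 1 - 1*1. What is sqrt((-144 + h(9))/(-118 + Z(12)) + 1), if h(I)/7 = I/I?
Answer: sqrt(30090)/118 ≈ 1.4700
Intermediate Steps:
Z(W) = 0 (Z(W) = 1 - 1 = 0)
h(I) = 7 (h(I) = 7*(I/I) = 7*1 = 7)
sqrt((-144 + h(9))/(-118 + Z(12)) + 1) = sqrt((-144 + 7)/(-118 + 0) + 1) = sqrt(-137/(-118) + 1) = sqrt(-137*(-1/118) + 1) = sqrt(137/118 + 1) = sqrt(255/118) = sqrt(30090)/118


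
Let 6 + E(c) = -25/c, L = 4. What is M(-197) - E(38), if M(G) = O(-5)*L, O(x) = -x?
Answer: 1013/38 ≈ 26.658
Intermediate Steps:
E(c) = -6 - 25/c
M(G) = 20 (M(G) = -1*(-5)*4 = 5*4 = 20)
M(-197) - E(38) = 20 - (-6 - 25/38) = 20 - 1*(-253/38) = 20 + 253/38 = 1013/38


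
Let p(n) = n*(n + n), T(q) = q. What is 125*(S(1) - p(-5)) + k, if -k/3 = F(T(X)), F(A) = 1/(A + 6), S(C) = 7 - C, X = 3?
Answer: -16501/3 ≈ -5500.3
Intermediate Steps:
p(n) = 2*n² (p(n) = n*(2*n) = 2*n²)
F(A) = 1/(6 + A)
k = -⅓ (k = -3/(6 + 3) = -3/9 = -3*⅑ = -⅓ ≈ -0.33333)
125*(S(1) - p(-5)) + k = 125*((7 - 1*1) - 2*(-5)²) - ⅓ = 125*((7 - 1) - 2*25) - ⅓ = 125*(6 - 1*50) - ⅓ = 125*(6 - 50) - ⅓ = 125*(-44) - ⅓ = -5500 - ⅓ = -16501/3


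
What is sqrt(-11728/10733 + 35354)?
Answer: 3*sqrt(452506564298)/10733 ≈ 188.02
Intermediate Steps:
sqrt(-11728/10733 + 35354) = sqrt(379442754/10733) = 3*sqrt(452506564298)/10733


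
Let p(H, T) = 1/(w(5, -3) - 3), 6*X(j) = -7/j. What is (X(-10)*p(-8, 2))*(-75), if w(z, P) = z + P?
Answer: 35/4 ≈ 8.7500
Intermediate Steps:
X(j) = -7/(6*j) (X(j) = (-7/j)/6 = -7/(6*j))
w(z, P) = P + z
p(H, T) = -1 (p(H, T) = 1/((-3 + 5) - 3) = 1/(2 - 3) = 1/(-1) = -1)
(X(-10)*p(-8, 2))*(-75) = (-7/6/(-10)*(-1))*(-75) = (-7/6*(-⅒)*(-1))*(-75) = ((7/60)*(-1))*(-75) = -7/60*(-75) = 35/4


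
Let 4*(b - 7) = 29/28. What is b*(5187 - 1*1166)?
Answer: 3269073/112 ≈ 29188.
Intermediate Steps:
b = 813/112 (b = 7 + (29/28)/4 = 7 + (29*(1/28))/4 = 7 + (1/4)*(29/28) = 7 + 29/112 = 813/112 ≈ 7.2589)
b*(5187 - 1*1166) = 813*(5187 - 1*1166)/112 = 813*(5187 - 1166)/112 = (813/112)*4021 = 3269073/112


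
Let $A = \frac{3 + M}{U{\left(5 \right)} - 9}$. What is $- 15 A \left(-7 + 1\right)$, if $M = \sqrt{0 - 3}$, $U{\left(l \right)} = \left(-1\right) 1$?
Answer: $-27 - 9 i \sqrt{3} \approx -27.0 - 15.588 i$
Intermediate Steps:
$U{\left(l \right)} = -1$
$M = i \sqrt{3}$ ($M = \sqrt{-3} = i \sqrt{3} \approx 1.732 i$)
$A = - \frac{3}{10} - \frac{i \sqrt{3}}{10}$ ($A = \frac{3 + i \sqrt{3}}{-1 - 9} = \frac{3 + i \sqrt{3}}{-10} = \left(3 + i \sqrt{3}\right) \left(- \frac{1}{10}\right) = - \frac{3}{10} - \frac{i \sqrt{3}}{10} \approx -0.3 - 0.17321 i$)
$- 15 A \left(-7 + 1\right) = - 15 \left(- \frac{3}{10} - \frac{i \sqrt{3}}{10}\right) \left(-7 + 1\right) = \left(\frac{9}{2} + \frac{3 i \sqrt{3}}{2}\right) \left(-6\right) = -27 - 9 i \sqrt{3}$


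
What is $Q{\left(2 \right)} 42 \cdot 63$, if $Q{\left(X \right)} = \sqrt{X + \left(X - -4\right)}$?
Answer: $5292 \sqrt{2} \approx 7484.0$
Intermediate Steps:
$Q{\left(X \right)} = \sqrt{4 + 2 X}$ ($Q{\left(X \right)} = \sqrt{X + \left(X + 4\right)} = \sqrt{X + \left(4 + X\right)} = \sqrt{4 + 2 X}$)
$Q{\left(2 \right)} 42 \cdot 63 = \sqrt{4 + 2 \cdot 2} \cdot 42 \cdot 63 = \sqrt{4 + 4} \cdot 42 \cdot 63 = \sqrt{8} \cdot 42 \cdot 63 = 2 \sqrt{2} \cdot 42 \cdot 63 = 84 \sqrt{2} \cdot 63 = 5292 \sqrt{2}$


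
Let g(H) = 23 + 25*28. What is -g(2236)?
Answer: -723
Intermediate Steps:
g(H) = 723 (g(H) = 23 + 700 = 723)
-g(2236) = -1*723 = -723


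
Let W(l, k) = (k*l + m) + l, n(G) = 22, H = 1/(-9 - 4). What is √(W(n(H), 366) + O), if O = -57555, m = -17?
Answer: I*√49498 ≈ 222.48*I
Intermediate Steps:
H = -1/13 (H = 1/(-13) = -1/13 ≈ -0.076923)
W(l, k) = -17 + l + k*l (W(l, k) = (k*l - 17) + l = (-17 + k*l) + l = -17 + l + k*l)
√(W(n(H), 366) + O) = √((-17 + 22 + 366*22) - 57555) = √((-17 + 22 + 8052) - 57555) = √(8057 - 57555) = √(-49498) = I*√49498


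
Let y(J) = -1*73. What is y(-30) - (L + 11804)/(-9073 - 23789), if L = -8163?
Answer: -2395285/32862 ≈ -72.889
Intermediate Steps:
y(J) = -73
y(-30) - (L + 11804)/(-9073 - 23789) = -73 - (-8163 + 11804)/(-9073 - 23789) = -73 - 3641/(-32862) = -73 - 3641*(-1)/32862 = -73 - 1*(-3641/32862) = -73 + 3641/32862 = -2395285/32862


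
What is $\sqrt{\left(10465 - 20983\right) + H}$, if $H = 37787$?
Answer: $\sqrt{27269} \approx 165.13$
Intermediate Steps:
$\sqrt{\left(10465 - 20983\right) + H} = \sqrt{\left(10465 - 20983\right) + 37787} = \sqrt{-10518 + 37787} = \sqrt{27269}$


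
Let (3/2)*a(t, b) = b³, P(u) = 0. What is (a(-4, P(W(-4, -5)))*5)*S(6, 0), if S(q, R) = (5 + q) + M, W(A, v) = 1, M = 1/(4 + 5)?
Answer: 0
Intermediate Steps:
M = ⅑ (M = 1/9 = ⅑ ≈ 0.11111)
S(q, R) = 46/9 + q (S(q, R) = (5 + q) + ⅑ = 46/9 + q)
a(t, b) = 2*b³/3
(a(-4, P(W(-4, -5)))*5)*S(6, 0) = (((⅔)*0³)*5)*(46/9 + 6) = (((⅔)*0)*5)*(100/9) = (0*5)*(100/9) = 0*(100/9) = 0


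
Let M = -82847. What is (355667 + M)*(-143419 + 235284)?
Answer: 25062609300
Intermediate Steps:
(355667 + M)*(-143419 + 235284) = (355667 - 82847)*(-143419 + 235284) = 272820*91865 = 25062609300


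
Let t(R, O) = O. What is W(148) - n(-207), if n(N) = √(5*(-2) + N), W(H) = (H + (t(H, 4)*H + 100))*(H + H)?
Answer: 248640 - I*√217 ≈ 2.4864e+5 - 14.731*I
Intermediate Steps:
W(H) = 2*H*(100 + 5*H) (W(H) = (H + (4*H + 100))*(H + H) = (H + (100 + 4*H))*(2*H) = (100 + 5*H)*(2*H) = 2*H*(100 + 5*H))
n(N) = √(-10 + N)
W(148) - n(-207) = 10*148*(20 + 148) - √(-10 - 207) = 10*148*168 - √(-217) = 248640 - I*√217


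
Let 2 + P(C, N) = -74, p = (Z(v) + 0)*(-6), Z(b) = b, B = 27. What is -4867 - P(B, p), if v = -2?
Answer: -4791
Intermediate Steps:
p = 12 (p = (-2 + 0)*(-6) = -2*(-6) = 12)
P(C, N) = -76 (P(C, N) = -2 - 74 = -76)
-4867 - P(B, p) = -4867 - 1*(-76) = -4867 + 76 = -4791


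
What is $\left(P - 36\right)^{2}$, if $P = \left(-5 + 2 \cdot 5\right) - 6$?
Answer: $1369$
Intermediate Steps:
$P = -1$ ($P = \left(-5 + 10\right) - 6 = 5 - 6 = -1$)
$\left(P - 36\right)^{2} = \left(-1 - 36\right)^{2} = \left(-37\right)^{2} = 1369$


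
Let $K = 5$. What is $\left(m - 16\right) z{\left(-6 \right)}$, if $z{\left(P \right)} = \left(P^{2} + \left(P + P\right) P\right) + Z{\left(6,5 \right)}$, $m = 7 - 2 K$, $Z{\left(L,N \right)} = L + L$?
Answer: $-2280$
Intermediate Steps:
$Z{\left(L,N \right)} = 2 L$
$m = -3$ ($m = 7 - 10 = -3$)
$z{\left(P \right)} = 12 + 3 P^{2}$ ($z{\left(P \right)} = \left(P^{2} + \left(P + P\right) P\right) + 2 \cdot 6 = \left(P^{2} + 2 P P\right) + 12 = \left(P^{2} + 2 P^{2}\right) + 12 = 3 P^{2} + 12 = 12 + 3 P^{2}$)
$\left(m - 16\right) z{\left(-6 \right)} = \left(-3 - 16\right) \left(12 + 3 \left(-6\right)^{2}\right) = - 19 \left(12 + 3 \cdot 36\right) = - 19 \left(12 + 108\right) = \left(-19\right) 120 = -2280$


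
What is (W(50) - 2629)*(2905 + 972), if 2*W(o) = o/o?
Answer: -20381389/2 ≈ -1.0191e+7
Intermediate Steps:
W(o) = ½ (W(o) = (o/o)/2 = (½)*1 = ½)
(W(50) - 2629)*(2905 + 972) = (½ - 2629)*(2905 + 972) = -5257/2*3877 = -20381389/2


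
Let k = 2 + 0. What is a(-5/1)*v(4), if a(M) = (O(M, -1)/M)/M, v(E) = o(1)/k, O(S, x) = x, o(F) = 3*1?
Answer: -3/50 ≈ -0.060000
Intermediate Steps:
o(F) = 3
k = 2
v(E) = 3/2
a(M) = -1/M² (a(M) = (-1/M)/M = -1/M²)
a(-5/1)*v(4) = -1/(-5/1)²*(3/2) = -1/(-5*1)²*(3/2) = -1/(-5)²*(3/2) = -1*1/25*(3/2) = -1/25*3/2 = -3/50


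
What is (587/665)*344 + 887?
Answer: 791783/665 ≈ 1190.7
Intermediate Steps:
(587/665)*344 + 887 = 201928/665 + 887 = 791783/665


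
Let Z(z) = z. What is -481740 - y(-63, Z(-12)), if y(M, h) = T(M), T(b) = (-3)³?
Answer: -481713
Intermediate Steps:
T(b) = -27
y(M, h) = -27
-481740 - y(-63, Z(-12)) = -481740 - 1*(-27) = -481740 + 27 = -481713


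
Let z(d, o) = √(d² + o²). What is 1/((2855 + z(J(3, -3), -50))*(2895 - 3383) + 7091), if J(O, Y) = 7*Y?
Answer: -1386149/1920708668697 + 488*√2941/1920708668697 ≈ -7.0791e-7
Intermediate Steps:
1/((2855 + z(J(3, -3), -50))*(2895 - 3383) + 7091) = 1/((2855 + √((7*(-3))² + (-50)²))*(2895 - 3383) + 7091) = 1/((2855 + √((-21)² + 2500))*(-488) + 7091) = 1/((2855 + √(441 + 2500))*(-488) + 7091) = 1/((2855 + √2941)*(-488) + 7091) = 1/((-1393240 - 488*√2941) + 7091) = 1/(-1386149 - 488*√2941)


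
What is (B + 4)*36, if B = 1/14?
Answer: 1026/7 ≈ 146.57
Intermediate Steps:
B = 1/14 ≈ 0.071429
(B + 4)*36 = (1/14 + 4)*36 = (57/14)*36 = 1026/7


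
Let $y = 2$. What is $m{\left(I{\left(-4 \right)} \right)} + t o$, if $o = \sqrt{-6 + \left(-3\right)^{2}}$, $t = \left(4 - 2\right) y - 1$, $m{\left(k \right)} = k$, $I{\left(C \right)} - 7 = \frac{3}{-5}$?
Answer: $\frac{32}{5} + 3 \sqrt{3} \approx 11.596$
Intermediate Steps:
$I{\left(C \right)} = \frac{32}{5}$ ($I{\left(C \right)} = 7 + \frac{3}{-5} = 7 + 3 \left(- \frac{1}{5}\right) = 7 - \frac{3}{5} = \frac{32}{5}$)
$t = 3$ ($t = \left(4 - 2\right) 2 - 1 = 2 \cdot 2 - 1 = 4 - 1 = 3$)
$o = \sqrt{3}$ ($o = \sqrt{-6 + 9} = \sqrt{3} \approx 1.732$)
$m{\left(I{\left(-4 \right)} \right)} + t o = \frac{32}{5} + 3 \sqrt{3}$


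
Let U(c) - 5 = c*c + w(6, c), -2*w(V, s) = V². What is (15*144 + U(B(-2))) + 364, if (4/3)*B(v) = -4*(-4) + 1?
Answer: 42777/16 ≈ 2673.6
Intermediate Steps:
w(V, s) = -V²/2
B(v) = 51/4 (B(v) = 3*(-4*(-4) + 1)/4 = 3*(16 + 1)/4 = (¾)*17 = 51/4)
U(c) = -13 + c² (U(c) = 5 + (c*c - ½*6²) = 5 + (c² - ½*36) = 5 + (c² - 18) = 5 + (-18 + c²) = -13 + c²)
(15*144 + U(B(-2))) + 364 = (15*144 + (-13 + (51/4)²)) + 364 = (2160 + (-13 + 2601/16)) + 364 = (2160 + 2393/16) + 364 = 36953/16 + 364 = 42777/16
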